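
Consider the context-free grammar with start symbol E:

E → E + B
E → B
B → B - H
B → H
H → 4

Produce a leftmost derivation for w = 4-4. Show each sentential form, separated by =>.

E => B   [E → B]
B => B-H   [B → B - H]
B-H => H-H   [B → H]
H-H => 4-H   [H → 4]
4-H => 4-4   [H → 4]

E => B => B-H => H-H => 4-H => 4-4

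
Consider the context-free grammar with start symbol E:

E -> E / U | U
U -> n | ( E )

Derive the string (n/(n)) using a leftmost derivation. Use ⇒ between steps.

E ⇒ U   [E -> U]
U ⇒ (E)   [U -> ( E )]
(E) ⇒ (E/U)   [E -> E / U]
(E/U) ⇒ (U/U)   [E -> U]
(U/U) ⇒ (n/U)   [U -> n]
(n/U) ⇒ (n/(E))   [U -> ( E )]
(n/(E)) ⇒ (n/(U))   [E -> U]
(n/(U)) ⇒ (n/(n))   [U -> n]

E ⇒ U ⇒ (E) ⇒ (E/U) ⇒ (U/U) ⇒ (n/U) ⇒ (n/(E)) ⇒ (n/(U)) ⇒ (n/(n))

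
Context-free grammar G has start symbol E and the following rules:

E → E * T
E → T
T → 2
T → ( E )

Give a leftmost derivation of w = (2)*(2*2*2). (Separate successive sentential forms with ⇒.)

E ⇒ E*T ⇒ T*T ⇒ (E)*T ⇒ (T)*T ⇒ (2)*T ⇒ (2)*(E) ⇒ (2)*(E*T) ⇒ (2)*(E*T*T) ⇒ (2)*(T*T*T) ⇒ (2)*(2*T*T) ⇒ (2)*(2*2*T) ⇒ (2)*(2*2*2)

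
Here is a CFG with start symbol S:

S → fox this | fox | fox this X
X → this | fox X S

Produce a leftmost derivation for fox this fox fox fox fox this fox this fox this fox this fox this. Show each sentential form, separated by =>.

S => fox this X   [S → fox this X]
fox this X => fox this fox X S   [X → fox X S]
fox this fox X S => fox this fox fox X S S   [X → fox X S]
fox this fox fox X S S => fox this fox fox fox X S S S   [X → fox X S]
fox this fox fox fox X S S S => fox this fox fox fox fox X S S S S   [X → fox X S]
fox this fox fox fox fox X S S S S => fox this fox fox fox fox this S S S S   [X → this]
fox this fox fox fox fox this S S S S => fox this fox fox fox fox this fox this S S S   [S → fox this]
fox this fox fox fox fox this fox this S S S => fox this fox fox fox fox this fox this fox this S S   [S → fox this]
fox this fox fox fox fox this fox this fox this S S => fox this fox fox fox fox this fox this fox this fox this S   [S → fox this]
fox this fox fox fox fox this fox this fox this fox this S => fox this fox fox fox fox this fox this fox this fox this fox this   [S → fox this]

S => fox this X => fox this fox X S => fox this fox fox X S S => fox this fox fox fox X S S S => fox this fox fox fox fox X S S S S => fox this fox fox fox fox this S S S S => fox this fox fox fox fox this fox this S S S => fox this fox fox fox fox this fox this fox this S S => fox this fox fox fox fox this fox this fox this fox this S => fox this fox fox fox fox this fox this fox this fox this fox this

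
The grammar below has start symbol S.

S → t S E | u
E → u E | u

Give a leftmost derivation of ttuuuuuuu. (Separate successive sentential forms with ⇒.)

S⇒tSE⇒ttSEE⇒ttuEE⇒ttuuEE⇒ttuuuEE⇒ttuuuuEE⇒ttuuuuuEE⇒ttuuuuuuE⇒ttuuuuuuu

S ⇒ tSE   [S → t S E]
tSE ⇒ ttSEE   [S → t S E]
ttSEE ⇒ ttuEE   [S → u]
ttuEE ⇒ ttuuEE   [E → u E]
ttuuEE ⇒ ttuuuEE   [E → u E]
ttuuuEE ⇒ ttuuuuEE   [E → u E]
ttuuuuEE ⇒ ttuuuuuEE   [E → u E]
ttuuuuuEE ⇒ ttuuuuuuE   [E → u]
ttuuuuuuE ⇒ ttuuuuuuu   [E → u]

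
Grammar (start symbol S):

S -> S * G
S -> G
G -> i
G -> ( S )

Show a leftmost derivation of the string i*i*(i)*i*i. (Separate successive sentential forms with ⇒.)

S ⇒ S*G   [S -> S * G]
S*G ⇒ S*G*G   [S -> S * G]
S*G*G ⇒ S*G*G*G   [S -> S * G]
S*G*G*G ⇒ S*G*G*G*G   [S -> S * G]
S*G*G*G*G ⇒ G*G*G*G*G   [S -> G]
G*G*G*G*G ⇒ i*G*G*G*G   [G -> i]
i*G*G*G*G ⇒ i*i*G*G*G   [G -> i]
i*i*G*G*G ⇒ i*i*(S)*G*G   [G -> ( S )]
i*i*(S)*G*G ⇒ i*i*(G)*G*G   [S -> G]
i*i*(G)*G*G ⇒ i*i*(i)*G*G   [G -> i]
i*i*(i)*G*G ⇒ i*i*(i)*i*G   [G -> i]
i*i*(i)*i*G ⇒ i*i*(i)*i*i   [G -> i]

S ⇒ S*G ⇒ S*G*G ⇒ S*G*G*G ⇒ S*G*G*G*G ⇒ G*G*G*G*G ⇒ i*G*G*G*G ⇒ i*i*G*G*G ⇒ i*i*(S)*G*G ⇒ i*i*(G)*G*G ⇒ i*i*(i)*G*G ⇒ i*i*(i)*i*G ⇒ i*i*(i)*i*i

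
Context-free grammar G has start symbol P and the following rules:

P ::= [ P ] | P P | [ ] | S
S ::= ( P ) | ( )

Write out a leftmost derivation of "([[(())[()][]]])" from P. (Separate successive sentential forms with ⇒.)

P⇒S⇒(P)⇒([P])⇒([[P]])⇒([[PP]])⇒([[PPP]])⇒([[SPP]])⇒([[(P)PP]])⇒([[(S)PP]])⇒([[(())PP]])⇒([[(())[P]P]])⇒([[(())[S]P]])⇒([[(())[()]P]])⇒([[(())[()][]]])

P ⇒ S   [P ::= S]
S ⇒ (P)   [S ::= ( P )]
(P) ⇒ ([P])   [P ::= [ P ]]
([P]) ⇒ ([[P]])   [P ::= [ P ]]
([[P]]) ⇒ ([[PP]])   [P ::= P P]
([[PP]]) ⇒ ([[PPP]])   [P ::= P P]
([[PPP]]) ⇒ ([[SPP]])   [P ::= S]
([[SPP]]) ⇒ ([[(P)PP]])   [S ::= ( P )]
([[(P)PP]]) ⇒ ([[(S)PP]])   [P ::= S]
([[(S)PP]]) ⇒ ([[(())PP]])   [S ::= ( )]
([[(())PP]]) ⇒ ([[(())[P]P]])   [P ::= [ P ]]
([[(())[P]P]]) ⇒ ([[(())[S]P]])   [P ::= S]
([[(())[S]P]]) ⇒ ([[(())[()]P]])   [S ::= ( )]
([[(())[()]P]]) ⇒ ([[(())[()][]]])   [P ::= [ ]]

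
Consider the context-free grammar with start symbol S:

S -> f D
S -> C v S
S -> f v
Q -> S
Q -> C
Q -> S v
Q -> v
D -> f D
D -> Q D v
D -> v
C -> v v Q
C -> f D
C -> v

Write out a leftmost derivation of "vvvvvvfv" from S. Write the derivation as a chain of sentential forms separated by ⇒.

S ⇒ CvS ⇒ vvQvS ⇒ vvCvS ⇒ vvvvQvS ⇒ vvvvvvS ⇒ vvvvvvfv

S ⇒ CvS   [S -> C v S]
CvS ⇒ vvQvS   [C -> v v Q]
vvQvS ⇒ vvCvS   [Q -> C]
vvCvS ⇒ vvvvQvS   [C -> v v Q]
vvvvQvS ⇒ vvvvvvS   [Q -> v]
vvvvvvS ⇒ vvvvvvfv   [S -> f v]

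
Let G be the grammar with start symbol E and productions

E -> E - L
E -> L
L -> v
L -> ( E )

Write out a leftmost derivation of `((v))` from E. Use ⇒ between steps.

E ⇒ L   [E -> L]
L ⇒ (E)   [L -> ( E )]
(E) ⇒ (L)   [E -> L]
(L) ⇒ ((E))   [L -> ( E )]
((E)) ⇒ ((L))   [E -> L]
((L)) ⇒ ((v))   [L -> v]

E ⇒ L ⇒ (E) ⇒ (L) ⇒ ((E)) ⇒ ((L)) ⇒ ((v))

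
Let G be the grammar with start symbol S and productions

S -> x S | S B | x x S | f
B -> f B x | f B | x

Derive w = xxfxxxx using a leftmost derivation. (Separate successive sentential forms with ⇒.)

S⇒SB⇒SBB⇒SBBB⇒xxSBBB⇒xxSBBBB⇒xxfBBBB⇒xxfxBBB⇒xxfxxBB⇒xxfxxxB⇒xxfxxxx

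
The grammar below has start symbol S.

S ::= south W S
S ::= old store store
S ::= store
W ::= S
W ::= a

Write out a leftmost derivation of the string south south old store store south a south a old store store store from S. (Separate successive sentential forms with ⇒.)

S ⇒ south W S ⇒ south S S ⇒ south south W S S ⇒ south south S S S ⇒ south south old store store S S ⇒ south south old store store south W S S ⇒ south south old store store south a S S ⇒ south south old store store south a south W S S ⇒ south south old store store south a south a S S ⇒ south south old store store south a south a old store store S ⇒ south south old store store south a south a old store store store

S ⇒ south W S   [S ::= south W S]
south W S ⇒ south S S   [W ::= S]
south S S ⇒ south south W S S   [S ::= south W S]
south south W S S ⇒ south south S S S   [W ::= S]
south south S S S ⇒ south south old store store S S   [S ::= old store store]
south south old store store S S ⇒ south south old store store south W S S   [S ::= south W S]
south south old store store south W S S ⇒ south south old store store south a S S   [W ::= a]
south south old store store south a S S ⇒ south south old store store south a south W S S   [S ::= south W S]
south south old store store south a south W S S ⇒ south south old store store south a south a S S   [W ::= a]
south south old store store south a south a S S ⇒ south south old store store south a south a old store store S   [S ::= old store store]
south south old store store south a south a old store store S ⇒ south south old store store south a south a old store store store   [S ::= store]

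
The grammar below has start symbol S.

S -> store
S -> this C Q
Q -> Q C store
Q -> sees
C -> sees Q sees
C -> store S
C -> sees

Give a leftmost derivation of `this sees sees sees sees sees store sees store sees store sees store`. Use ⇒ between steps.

S ⇒ this C Q ⇒ this sees Q sees Q ⇒ this sees sees sees Q ⇒ this sees sees sees Q C store ⇒ this sees sees sees Q C store C store ⇒ this sees sees sees Q C store C store C store ⇒ this sees sees sees Q C store C store C store C store ⇒ this sees sees sees sees C store C store C store C store ⇒ this sees sees sees sees sees store C store C store C store ⇒ this sees sees sees sees sees store sees store C store C store ⇒ this sees sees sees sees sees store sees store sees store C store ⇒ this sees sees sees sees sees store sees store sees store sees store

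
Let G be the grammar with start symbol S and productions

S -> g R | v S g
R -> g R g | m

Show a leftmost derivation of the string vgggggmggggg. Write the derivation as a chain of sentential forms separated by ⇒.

S ⇒ vSg ⇒ vgRg ⇒ vggRgg ⇒ vgggRggg ⇒ vggggRgggg ⇒ vgggggRggggg ⇒ vgggggmggggg

S ⇒ vSg   [S -> v S g]
vSg ⇒ vgRg   [S -> g R]
vgRg ⇒ vggRgg   [R -> g R g]
vggRgg ⇒ vgggRggg   [R -> g R g]
vgggRggg ⇒ vggggRgggg   [R -> g R g]
vggggRgggg ⇒ vgggggRggggg   [R -> g R g]
vgggggRggggg ⇒ vgggggmggggg   [R -> m]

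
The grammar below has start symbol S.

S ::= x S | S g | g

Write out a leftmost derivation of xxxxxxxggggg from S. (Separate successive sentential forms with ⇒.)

S ⇒ xS ⇒ xxS ⇒ xxxS ⇒ xxxxS ⇒ xxxxxS ⇒ xxxxxxS ⇒ xxxxxxSg ⇒ xxxxxxSgg ⇒ xxxxxxxSgg ⇒ xxxxxxxSggg ⇒ xxxxxxxSgggg ⇒ xxxxxxxggggg

S ⇒ xS   [S ::= x S]
xS ⇒ xxS   [S ::= x S]
xxS ⇒ xxxS   [S ::= x S]
xxxS ⇒ xxxxS   [S ::= x S]
xxxxS ⇒ xxxxxS   [S ::= x S]
xxxxxS ⇒ xxxxxxS   [S ::= x S]
xxxxxxS ⇒ xxxxxxSg   [S ::= S g]
xxxxxxSg ⇒ xxxxxxSgg   [S ::= S g]
xxxxxxSgg ⇒ xxxxxxxSgg   [S ::= x S]
xxxxxxxSgg ⇒ xxxxxxxSggg   [S ::= S g]
xxxxxxxSggg ⇒ xxxxxxxSgggg   [S ::= S g]
xxxxxxxSgggg ⇒ xxxxxxxggggg   [S ::= g]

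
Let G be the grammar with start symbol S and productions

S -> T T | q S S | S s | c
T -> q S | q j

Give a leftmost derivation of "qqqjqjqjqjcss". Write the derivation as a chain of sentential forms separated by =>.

S => Ss   [S -> S s]
Ss => Sss   [S -> S s]
Sss => qSSss   [S -> q S S]
qSSss => qqSSSss   [S -> q S S]
qqSSSss => qqTTSSss   [S -> T T]
qqTTSSss => qqqjTSSss   [T -> q j]
qqqjTSSss => qqqjqjSSss   [T -> q j]
qqqjqjSSss => qqqjqjTTSss   [S -> T T]
qqqjqjTTSss => qqqjqjqjTSss   [T -> q j]
qqqjqjqjTSss => qqqjqjqjqjSss   [T -> q j]
qqqjqjqjqjSss => qqqjqjqjqjcss   [S -> c]

S=>Ss=>Sss=>qSSss=>qqSSSss=>qqTTSSss=>qqqjTSSss=>qqqjqjSSss=>qqqjqjTTSss=>qqqjqjqjTSss=>qqqjqjqjqjSss=>qqqjqjqjqjcss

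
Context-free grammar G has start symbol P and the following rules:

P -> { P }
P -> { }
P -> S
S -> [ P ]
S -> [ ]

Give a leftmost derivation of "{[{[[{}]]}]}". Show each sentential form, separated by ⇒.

P ⇒ {P}   [P -> { P }]
{P} ⇒ {S}   [P -> S]
{S} ⇒ {[P]}   [S -> [ P ]]
{[P]} ⇒ {[{P}]}   [P -> { P }]
{[{P}]} ⇒ {[{S}]}   [P -> S]
{[{S}]} ⇒ {[{[P]}]}   [S -> [ P ]]
{[{[P]}]} ⇒ {[{[S]}]}   [P -> S]
{[{[S]}]} ⇒ {[{[[P]]}]}   [S -> [ P ]]
{[{[[P]]}]} ⇒ {[{[[{}]]}]}   [P -> { }]

P ⇒ {P} ⇒ {S} ⇒ {[P]} ⇒ {[{P}]} ⇒ {[{S}]} ⇒ {[{[P]}]} ⇒ {[{[S]}]} ⇒ {[{[[P]]}]} ⇒ {[{[[{}]]}]}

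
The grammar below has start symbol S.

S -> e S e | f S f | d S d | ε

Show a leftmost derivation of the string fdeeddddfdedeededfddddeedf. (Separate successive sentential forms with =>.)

S=>fSf=>fdSdf=>fdeSedf=>fdeeSeedf=>fdeedSdeedf=>fdeeddSddeedf=>fdeedddSdddeedf=>fdeeddddSddddeedf=>fdeeddddfSfddddeedf=>fdeeddddfdSdfddddeedf=>fdeeddddfdeSedfddddeedf=>fdeeddddfdedSdedfddddeedf=>fdeeddddfdedeSededfddddeedf=>fdeeddddfdedeededfddddeedf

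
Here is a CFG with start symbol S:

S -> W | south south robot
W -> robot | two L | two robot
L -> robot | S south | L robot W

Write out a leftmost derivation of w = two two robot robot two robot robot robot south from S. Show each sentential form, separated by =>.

S => W => two L => two S south => two W south => two two L south => two two L robot W south => two two L robot W robot W south => two two robot robot W robot W south => two two robot robot two robot robot W south => two two robot robot two robot robot robot south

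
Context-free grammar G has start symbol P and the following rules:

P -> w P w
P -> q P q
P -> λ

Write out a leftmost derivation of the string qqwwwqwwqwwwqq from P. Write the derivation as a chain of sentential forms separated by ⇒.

P ⇒ qPq ⇒ qqPqq ⇒ qqwPwqq ⇒ qqwwPwwqq ⇒ qqwwwPwwwqq ⇒ qqwwwqPqwwwqq ⇒ qqwwwqwPwqwwwqq ⇒ qqwwwqwwqwwwqq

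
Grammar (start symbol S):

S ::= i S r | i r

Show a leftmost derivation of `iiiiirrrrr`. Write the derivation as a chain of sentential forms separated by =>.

S => iSr => iiSrr => iiiSrrr => iiiiSrrrr => iiiiirrrrr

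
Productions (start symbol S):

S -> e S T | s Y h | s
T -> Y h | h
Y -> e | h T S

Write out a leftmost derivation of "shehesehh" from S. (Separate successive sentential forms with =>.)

S => sYh => shTSh => shYhSh => shehSh => sheheSTh => shehesTh => shehesYhh => shehesehh

S => sYh   [S -> s Y h]
sYh => shTSh   [Y -> h T S]
shTSh => shYhSh   [T -> Y h]
shYhSh => shehSh   [Y -> e]
shehSh => sheheSTh   [S -> e S T]
sheheSTh => shehesTh   [S -> s]
shehesTh => shehesYhh   [T -> Y h]
shehesYhh => shehesehh   [Y -> e]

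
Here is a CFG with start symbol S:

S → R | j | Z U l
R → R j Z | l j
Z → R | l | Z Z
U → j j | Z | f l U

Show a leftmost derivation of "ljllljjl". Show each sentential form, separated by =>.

S => ZUl => ZZUl => ZZZUl => ZZZZUl => RZZZUl => ljZZZUl => ljlZZUl => ljllZUl => ljlllUl => ljllljjl

S => ZUl   [S → Z U l]
ZUl => ZZUl   [Z → Z Z]
ZZUl => ZZZUl   [Z → Z Z]
ZZZUl => ZZZZUl   [Z → Z Z]
ZZZZUl => RZZZUl   [Z → R]
RZZZUl => ljZZZUl   [R → l j]
ljZZZUl => ljlZZUl   [Z → l]
ljlZZUl => ljllZUl   [Z → l]
ljllZUl => ljlllUl   [Z → l]
ljlllUl => ljllljjl   [U → j j]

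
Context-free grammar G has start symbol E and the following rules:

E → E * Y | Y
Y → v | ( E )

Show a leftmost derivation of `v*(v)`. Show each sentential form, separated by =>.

E => E*Y => Y*Y => v*Y => v*(E) => v*(Y) => v*(v)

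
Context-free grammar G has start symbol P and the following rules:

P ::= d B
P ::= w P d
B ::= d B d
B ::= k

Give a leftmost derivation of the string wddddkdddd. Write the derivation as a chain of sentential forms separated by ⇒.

P ⇒ wPd   [P ::= w P d]
wPd ⇒ wdBd   [P ::= d B]
wdBd ⇒ wddBdd   [B ::= d B d]
wddBdd ⇒ wdddBddd   [B ::= d B d]
wdddBddd ⇒ wddddBdddd   [B ::= d B d]
wddddBdddd ⇒ wddddkdddd   [B ::= k]

P ⇒ wPd ⇒ wdBd ⇒ wddBdd ⇒ wdddBddd ⇒ wddddBdddd ⇒ wddddkdddd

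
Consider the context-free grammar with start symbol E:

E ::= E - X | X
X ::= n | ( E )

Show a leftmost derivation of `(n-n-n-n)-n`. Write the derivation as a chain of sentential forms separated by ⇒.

E ⇒ E-X   [E ::= E - X]
E-X ⇒ X-X   [E ::= X]
X-X ⇒ (E)-X   [X ::= ( E )]
(E)-X ⇒ (E-X)-X   [E ::= E - X]
(E-X)-X ⇒ (E-X-X)-X   [E ::= E - X]
(E-X-X)-X ⇒ (E-X-X-X)-X   [E ::= E - X]
(E-X-X-X)-X ⇒ (X-X-X-X)-X   [E ::= X]
(X-X-X-X)-X ⇒ (n-X-X-X)-X   [X ::= n]
(n-X-X-X)-X ⇒ (n-n-X-X)-X   [X ::= n]
(n-n-X-X)-X ⇒ (n-n-n-X)-X   [X ::= n]
(n-n-n-X)-X ⇒ (n-n-n-n)-X   [X ::= n]
(n-n-n-n)-X ⇒ (n-n-n-n)-n   [X ::= n]

E⇒E-X⇒X-X⇒(E)-X⇒(E-X)-X⇒(E-X-X)-X⇒(E-X-X-X)-X⇒(X-X-X-X)-X⇒(n-X-X-X)-X⇒(n-n-X-X)-X⇒(n-n-n-X)-X⇒(n-n-n-n)-X⇒(n-n-n-n)-n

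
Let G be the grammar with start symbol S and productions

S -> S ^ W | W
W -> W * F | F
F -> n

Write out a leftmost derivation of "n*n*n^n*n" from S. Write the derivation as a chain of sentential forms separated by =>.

S => S^W => W^W => W*F^W => W*F*F^W => F*F*F^W => n*F*F^W => n*n*F^W => n*n*n^W => n*n*n^W*F => n*n*n^F*F => n*n*n^n*F => n*n*n^n*n

S => S^W   [S -> S ^ W]
S^W => W^W   [S -> W]
W^W => W*F^W   [W -> W * F]
W*F^W => W*F*F^W   [W -> W * F]
W*F*F^W => F*F*F^W   [W -> F]
F*F*F^W => n*F*F^W   [F -> n]
n*F*F^W => n*n*F^W   [F -> n]
n*n*F^W => n*n*n^W   [F -> n]
n*n*n^W => n*n*n^W*F   [W -> W * F]
n*n*n^W*F => n*n*n^F*F   [W -> F]
n*n*n^F*F => n*n*n^n*F   [F -> n]
n*n*n^n*F => n*n*n^n*n   [F -> n]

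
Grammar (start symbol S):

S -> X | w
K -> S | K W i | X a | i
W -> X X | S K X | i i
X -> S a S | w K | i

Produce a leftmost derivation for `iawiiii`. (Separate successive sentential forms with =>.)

S => X => SaS => XaS => iaS => iaX => iawK => iawKWi => iawiWi => iawiiii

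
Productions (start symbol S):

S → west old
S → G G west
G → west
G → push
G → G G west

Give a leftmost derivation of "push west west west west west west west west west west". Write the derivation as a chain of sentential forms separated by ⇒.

S ⇒ G G west   [S → G G west]
G G west ⇒ push G west   [G → push]
push G west ⇒ push G G west west   [G → G G west]
push G G west west ⇒ push G G west G west west   [G → G G west]
push G G west G west west ⇒ push G G west G west G west west   [G → G G west]
push G G west G west G west west ⇒ push west G west G west G west west   [G → west]
push west G west G west G west west ⇒ push west west west G west G west west   [G → west]
push west west west G west G west west ⇒ push west west west G G west west G west west   [G → G G west]
push west west west G G west west G west west ⇒ push west west west west G west west G west west   [G → west]
push west west west west G west west G west west ⇒ push west west west west west west west G west west   [G → west]
push west west west west west west west G west west ⇒ push west west west west west west west west west west   [G → west]

S ⇒ G G west ⇒ push G west ⇒ push G G west west ⇒ push G G west G west west ⇒ push G G west G west G west west ⇒ push west G west G west G west west ⇒ push west west west G west G west west ⇒ push west west west G G west west G west west ⇒ push west west west west G west west G west west ⇒ push west west west west west west west G west west ⇒ push west west west west west west west west west west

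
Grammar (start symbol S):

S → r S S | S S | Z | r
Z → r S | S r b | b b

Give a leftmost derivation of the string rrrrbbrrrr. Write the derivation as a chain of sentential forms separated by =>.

S => rSS => rrSSS => rrZSS => rrrSSS => rrrSSSS => rrrrSSSSS => rrrrZSSSS => rrrrbbSSSS => rrrrbbrSSS => rrrrbbrrSS => rrrrbbrrrS => rrrrbbrrrr

S => rSS   [S → r S S]
rSS => rrSSS   [S → r S S]
rrSSS => rrZSS   [S → Z]
rrZSS => rrrSSS   [Z → r S]
rrrSSS => rrrSSSS   [S → S S]
rrrSSSS => rrrrSSSSS   [S → r S S]
rrrrSSSSS => rrrrZSSSS   [S → Z]
rrrrZSSSS => rrrrbbSSSS   [Z → b b]
rrrrbbSSSS => rrrrbbrSSS   [S → r]
rrrrbbrSSS => rrrrbbrrSS   [S → r]
rrrrbbrrSS => rrrrbbrrrS   [S → r]
rrrrbbrrrS => rrrrbbrrrr   [S → r]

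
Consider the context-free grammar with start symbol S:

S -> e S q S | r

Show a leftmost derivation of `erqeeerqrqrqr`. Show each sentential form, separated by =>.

S=>eSqS=>erqS=>erqeSqS=>erqeeSqSqS=>erqeeeSqSqSqS=>erqeeerqSqSqS=>erqeeerqrqSqS=>erqeeerqrqrqS=>erqeeerqrqrqr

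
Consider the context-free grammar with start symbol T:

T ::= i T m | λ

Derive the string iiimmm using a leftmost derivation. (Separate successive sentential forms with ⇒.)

T⇒iTm⇒iiTmm⇒iiiTmmm⇒iiimmm

T ⇒ iTm   [T ::= i T m]
iTm ⇒ iiTmm   [T ::= i T m]
iiTmm ⇒ iiiTmmm   [T ::= i T m]
iiiTmmm ⇒ iiimmm   [T ::= λ]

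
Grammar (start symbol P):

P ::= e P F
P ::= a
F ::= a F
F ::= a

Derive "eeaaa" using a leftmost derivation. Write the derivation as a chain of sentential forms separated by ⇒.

P ⇒ ePF ⇒ eePFF ⇒ eeaFF ⇒ eeaaF ⇒ eeaaa

P ⇒ ePF   [P ::= e P F]
ePF ⇒ eePFF   [P ::= e P F]
eePFF ⇒ eeaFF   [P ::= a]
eeaFF ⇒ eeaaF   [F ::= a]
eeaaF ⇒ eeaaa   [F ::= a]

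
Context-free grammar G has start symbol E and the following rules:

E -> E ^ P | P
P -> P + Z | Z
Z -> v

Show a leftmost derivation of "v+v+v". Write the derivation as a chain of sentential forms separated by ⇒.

E ⇒ P   [E -> P]
P ⇒ P+Z   [P -> P + Z]
P+Z ⇒ P+Z+Z   [P -> P + Z]
P+Z+Z ⇒ Z+Z+Z   [P -> Z]
Z+Z+Z ⇒ v+Z+Z   [Z -> v]
v+Z+Z ⇒ v+v+Z   [Z -> v]
v+v+Z ⇒ v+v+v   [Z -> v]

E ⇒ P ⇒ P+Z ⇒ P+Z+Z ⇒ Z+Z+Z ⇒ v+Z+Z ⇒ v+v+Z ⇒ v+v+v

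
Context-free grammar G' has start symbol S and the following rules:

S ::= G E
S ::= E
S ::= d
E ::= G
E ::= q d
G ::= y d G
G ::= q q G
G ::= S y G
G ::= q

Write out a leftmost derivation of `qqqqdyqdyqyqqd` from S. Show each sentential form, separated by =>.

S => GE   [S ::= G E]
GE => SyGE   [G ::= S y G]
SyGE => GEyGE   [S ::= G E]
GEyGE => qqGEyGE   [G ::= q q G]
qqGEyGE => qqqqGEyGE   [G ::= q q G]
qqqqGEyGE => qqqqSyGEyGE   [G ::= S y G]
qqqqSyGEyGE => qqqqdyGEyGE   [S ::= d]
qqqqdyGEyGE => qqqqdyqEyGE   [G ::= q]
qqqqdyqEyGE => qqqqdyqGyGE   [E ::= G]
qqqqdyqGyGE => qqqqdyqSyGyGE   [G ::= S y G]
qqqqdyqSyGyGE => qqqqdyqdyGyGE   [S ::= d]
qqqqdyqdyGyGE => qqqqdyqdyqyGE   [G ::= q]
qqqqdyqdyqyGE => qqqqdyqdyqyqE   [G ::= q]
qqqqdyqdyqyqE => qqqqdyqdyqyqqd   [E ::= q d]

S => GE => SyGE => GEyGE => qqGEyGE => qqqqGEyGE => qqqqSyGEyGE => qqqqdyGEyGE => qqqqdyqEyGE => qqqqdyqGyGE => qqqqdyqSyGyGE => qqqqdyqdyGyGE => qqqqdyqdyqyGE => qqqqdyqdyqyqE => qqqqdyqdyqyqqd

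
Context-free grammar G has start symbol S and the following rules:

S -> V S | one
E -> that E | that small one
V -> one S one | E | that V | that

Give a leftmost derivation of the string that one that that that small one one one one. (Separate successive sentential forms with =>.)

S => V S => that V S => that one S one S => that one V S one S => that one E S one S => that one that E S one S => that one that that E S one S => that one that that that small one S one S => that one that that that small one one one S => that one that that that small one one one one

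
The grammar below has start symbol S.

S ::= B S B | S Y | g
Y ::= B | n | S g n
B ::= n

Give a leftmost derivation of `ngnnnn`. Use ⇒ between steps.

S ⇒ BSB ⇒ nSB ⇒ nSYB ⇒ nSYYB ⇒ nSYYYB ⇒ ngYYYB ⇒ ngnYYB ⇒ ngnnYB ⇒ ngnnnB ⇒ ngnnnn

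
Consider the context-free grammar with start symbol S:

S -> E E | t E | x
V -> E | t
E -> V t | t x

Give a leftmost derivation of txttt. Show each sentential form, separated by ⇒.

S ⇒ EE ⇒ txE ⇒ txVt ⇒ txEt ⇒ txVtt ⇒ txttt

S ⇒ EE   [S -> E E]
EE ⇒ txE   [E -> t x]
txE ⇒ txVt   [E -> V t]
txVt ⇒ txEt   [V -> E]
txEt ⇒ txVtt   [E -> V t]
txVtt ⇒ txttt   [V -> t]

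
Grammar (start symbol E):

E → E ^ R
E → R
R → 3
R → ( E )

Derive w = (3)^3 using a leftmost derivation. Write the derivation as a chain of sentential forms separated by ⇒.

E ⇒ E^R ⇒ R^R ⇒ (E)^R ⇒ (R)^R ⇒ (3)^R ⇒ (3)^3

E ⇒ E^R   [E → E ^ R]
E^R ⇒ R^R   [E → R]
R^R ⇒ (E)^R   [R → ( E )]
(E)^R ⇒ (R)^R   [E → R]
(R)^R ⇒ (3)^R   [R → 3]
(3)^R ⇒ (3)^3   [R → 3]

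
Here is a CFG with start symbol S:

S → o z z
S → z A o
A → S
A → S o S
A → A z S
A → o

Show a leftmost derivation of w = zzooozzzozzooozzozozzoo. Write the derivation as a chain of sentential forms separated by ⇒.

S ⇒ zAo   [S → z A o]
zAo ⇒ zSoSo   [A → S o S]
zSoSo ⇒ zzAooSo   [S → z A o]
zzAooSo ⇒ zzoooSo   [A → o]
zzoooSo ⇒ zzooozAoo   [S → z A o]
zzooozAoo ⇒ zzooozAzSoo   [A → A z S]
zzooozAzSoo ⇒ zzooozSzSoo   [A → S]
zzooozSzSoo ⇒ zzooozzAozSoo   [S → z A o]
zzooozzAozSoo ⇒ zzooozzSoSozSoo   [A → S o S]
zzooozzSoSozSoo ⇒ zzooozzzAooSozSoo   [S → z A o]
zzooozzzAooSozSoo ⇒ zzooozzzSooSozSoo   [A → S]
zzooozzzSooSozSoo ⇒ zzooozzzozzooSozSoo   [S → o z z]
zzooozzzozzooSozSoo ⇒ zzooozzzozzooozzozSoo   [S → o z z]
zzooozzzozzooozzozSoo ⇒ zzooozzzozzooozzozozzoo   [S → o z z]

S ⇒ zAo ⇒ zSoSo ⇒ zzAooSo ⇒ zzoooSo ⇒ zzooozAoo ⇒ zzooozAzSoo ⇒ zzooozSzSoo ⇒ zzooozzAozSoo ⇒ zzooozzSoSozSoo ⇒ zzooozzzAooSozSoo ⇒ zzooozzzSooSozSoo ⇒ zzooozzzozzooSozSoo ⇒ zzooozzzozzooozzozSoo ⇒ zzooozzzozzooozzozozzoo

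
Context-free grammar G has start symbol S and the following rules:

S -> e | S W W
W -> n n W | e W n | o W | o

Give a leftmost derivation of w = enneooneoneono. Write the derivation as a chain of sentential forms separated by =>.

S => SWW => SWWWW => eWWWW => ennWWWW => enneWnWWW => enneoWnWWW => enneoonWWW => enneooneWnWW => enneooneonWW => enneooneoneWnW => enneooneoneonW => enneooneoneono

S => SWW   [S -> S W W]
SWW => SWWWW   [S -> S W W]
SWWWW => eWWWW   [S -> e]
eWWWW => ennWWWW   [W -> n n W]
ennWWWW => enneWnWWW   [W -> e W n]
enneWnWWW => enneoWnWWW   [W -> o W]
enneoWnWWW => enneoonWWW   [W -> o]
enneoonWWW => enneooneWnWW   [W -> e W n]
enneooneWnWW => enneooneonWW   [W -> o]
enneooneonWW => enneooneoneWnW   [W -> e W n]
enneooneoneWnW => enneooneoneonW   [W -> o]
enneooneoneonW => enneooneoneono   [W -> o]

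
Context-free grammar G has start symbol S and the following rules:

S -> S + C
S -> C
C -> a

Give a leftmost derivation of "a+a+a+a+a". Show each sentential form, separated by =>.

S => S+C => S+C+C => S+C+C+C => S+C+C+C+C => C+C+C+C+C => a+C+C+C+C => a+a+C+C+C => a+a+a+C+C => a+a+a+a+C => a+a+a+a+a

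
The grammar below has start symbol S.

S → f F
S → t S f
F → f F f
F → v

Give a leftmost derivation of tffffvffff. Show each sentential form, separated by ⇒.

S ⇒ tSf   [S → t S f]
tSf ⇒ tfFf   [S → f F]
tfFf ⇒ tffFff   [F → f F f]
tffFff ⇒ tfffFfff   [F → f F f]
tfffFfff ⇒ tffffFffff   [F → f F f]
tffffFffff ⇒ tffffvffff   [F → v]

S ⇒ tSf ⇒ tfFf ⇒ tffFff ⇒ tfffFfff ⇒ tffffFffff ⇒ tffffvffff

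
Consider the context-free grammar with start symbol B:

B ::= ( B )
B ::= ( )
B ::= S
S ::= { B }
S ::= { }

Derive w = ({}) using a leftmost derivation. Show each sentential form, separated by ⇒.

B ⇒ (B) ⇒ (S) ⇒ ({})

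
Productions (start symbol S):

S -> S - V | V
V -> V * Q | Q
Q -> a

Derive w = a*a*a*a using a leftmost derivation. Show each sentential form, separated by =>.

S => V   [S -> V]
V => V*Q   [V -> V * Q]
V*Q => V*Q*Q   [V -> V * Q]
V*Q*Q => V*Q*Q*Q   [V -> V * Q]
V*Q*Q*Q => Q*Q*Q*Q   [V -> Q]
Q*Q*Q*Q => a*Q*Q*Q   [Q -> a]
a*Q*Q*Q => a*a*Q*Q   [Q -> a]
a*a*Q*Q => a*a*a*Q   [Q -> a]
a*a*a*Q => a*a*a*a   [Q -> a]

S=>V=>V*Q=>V*Q*Q=>V*Q*Q*Q=>Q*Q*Q*Q=>a*Q*Q*Q=>a*a*Q*Q=>a*a*a*Q=>a*a*a*a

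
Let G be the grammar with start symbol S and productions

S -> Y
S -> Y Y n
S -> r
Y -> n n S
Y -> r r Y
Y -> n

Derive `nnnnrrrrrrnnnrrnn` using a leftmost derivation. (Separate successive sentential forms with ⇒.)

S ⇒ YYn ⇒ nnSYn ⇒ nnYYn ⇒ nnnnSYn ⇒ nnnnYYnYn ⇒ nnnnrrYYnYn ⇒ nnnnrrrrYYnYn ⇒ nnnnrrrrrrYYnYn ⇒ nnnnrrrrrrnYnYn ⇒ nnnnrrrrrrnnnYn ⇒ nnnnrrrrrrnnnrrYn ⇒ nnnnrrrrrrnnnrrnn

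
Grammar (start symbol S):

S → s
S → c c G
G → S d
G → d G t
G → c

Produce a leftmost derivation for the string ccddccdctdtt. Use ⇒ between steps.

S ⇒ ccG ⇒ ccdGt ⇒ ccddGtt ⇒ ccddSdtt ⇒ ccddccGdtt ⇒ ccddccdGtdtt ⇒ ccddccdctdtt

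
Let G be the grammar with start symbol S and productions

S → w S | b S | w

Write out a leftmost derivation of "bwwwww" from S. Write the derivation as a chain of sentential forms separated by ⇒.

S ⇒ bS ⇒ bwS ⇒ bwwS ⇒ bwwwS ⇒ bwwwwS ⇒ bwwwww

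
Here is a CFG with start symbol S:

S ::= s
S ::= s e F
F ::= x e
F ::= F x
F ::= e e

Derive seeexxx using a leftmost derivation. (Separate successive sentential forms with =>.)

S => seF   [S ::= s e F]
seF => seFx   [F ::= F x]
seFx => seFxx   [F ::= F x]
seFxx => seFxxx   [F ::= F x]
seFxxx => seeexxx   [F ::= e e]

S => seF => seFx => seFxx => seFxxx => seeexxx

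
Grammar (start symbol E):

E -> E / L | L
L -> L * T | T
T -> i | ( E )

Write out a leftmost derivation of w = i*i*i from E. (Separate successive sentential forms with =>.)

E => L   [E -> L]
L => L*T   [L -> L * T]
L*T => L*T*T   [L -> L * T]
L*T*T => T*T*T   [L -> T]
T*T*T => i*T*T   [T -> i]
i*T*T => i*i*T   [T -> i]
i*i*T => i*i*i   [T -> i]

E=>L=>L*T=>L*T*T=>T*T*T=>i*T*T=>i*i*T=>i*i*i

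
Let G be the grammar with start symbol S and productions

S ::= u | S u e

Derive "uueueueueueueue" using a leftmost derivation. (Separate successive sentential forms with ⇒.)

S ⇒ Sue ⇒ Sueue ⇒ Sueueue ⇒ Sueueueue ⇒ Sueueueueue ⇒ Sueueueueueue ⇒ Sueueueueueueue ⇒ uueueueueueueue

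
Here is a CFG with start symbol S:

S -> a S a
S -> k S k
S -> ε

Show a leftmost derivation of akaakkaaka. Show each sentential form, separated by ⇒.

S ⇒ aSa ⇒ akSka ⇒ akaSaka ⇒ akaaSaaka ⇒ akaakSkaaka ⇒ akaakkaaka

S ⇒ aSa   [S -> a S a]
aSa ⇒ akSka   [S -> k S k]
akSka ⇒ akaSaka   [S -> a S a]
akaSaka ⇒ akaaSaaka   [S -> a S a]
akaaSaaka ⇒ akaakSkaaka   [S -> k S k]
akaakSkaaka ⇒ akaakkaaka   [S -> ε]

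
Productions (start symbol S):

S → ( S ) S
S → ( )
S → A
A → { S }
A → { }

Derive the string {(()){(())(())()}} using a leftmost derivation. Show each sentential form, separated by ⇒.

S⇒A⇒{S}⇒{(S)S}⇒{(())S}⇒{(())A}⇒{(()){S}}⇒{(()){(S)S}}⇒{(()){(())S}}⇒{(()){(())(S)S}}⇒{(()){(())(())S}}⇒{(()){(())(())()}}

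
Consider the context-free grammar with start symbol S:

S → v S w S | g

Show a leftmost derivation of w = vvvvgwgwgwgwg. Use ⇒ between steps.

S ⇒ vSwS ⇒ vvSwSwS ⇒ vvvSwSwSwS ⇒ vvvvSwSwSwSwS ⇒ vvvvgwSwSwSwS ⇒ vvvvgwgwSwSwS ⇒ vvvvgwgwgwSwS ⇒ vvvvgwgwgwgwS ⇒ vvvvgwgwgwgwg

S ⇒ vSwS   [S → v S w S]
vSwS ⇒ vvSwSwS   [S → v S w S]
vvSwSwS ⇒ vvvSwSwSwS   [S → v S w S]
vvvSwSwSwS ⇒ vvvvSwSwSwSwS   [S → v S w S]
vvvvSwSwSwSwS ⇒ vvvvgwSwSwSwS   [S → g]
vvvvgwSwSwSwS ⇒ vvvvgwgwSwSwS   [S → g]
vvvvgwgwSwSwS ⇒ vvvvgwgwgwSwS   [S → g]
vvvvgwgwgwSwS ⇒ vvvvgwgwgwgwS   [S → g]
vvvvgwgwgwgwS ⇒ vvvvgwgwgwgwg   [S → g]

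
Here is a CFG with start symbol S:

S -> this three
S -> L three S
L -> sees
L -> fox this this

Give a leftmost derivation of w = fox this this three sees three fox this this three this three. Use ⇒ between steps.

S ⇒ L three S ⇒ fox this this three S ⇒ fox this this three L three S ⇒ fox this this three sees three S ⇒ fox this this three sees three L three S ⇒ fox this this three sees three fox this this three S ⇒ fox this this three sees three fox this this three this three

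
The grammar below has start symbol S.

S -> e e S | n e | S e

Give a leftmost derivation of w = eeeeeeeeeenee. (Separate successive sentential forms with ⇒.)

S ⇒ eeS ⇒ eeeeS ⇒ eeeeeeS ⇒ eeeeeeSe ⇒ eeeeeeeeSe ⇒ eeeeeeeeeeSe ⇒ eeeeeeeeeenee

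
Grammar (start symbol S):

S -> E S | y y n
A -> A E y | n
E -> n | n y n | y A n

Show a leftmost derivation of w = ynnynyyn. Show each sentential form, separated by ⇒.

S ⇒ ES   [S -> E S]
ES ⇒ yAnS   [E -> y A n]
yAnS ⇒ yAEynS   [A -> A E y]
yAEynS ⇒ ynEynS   [A -> n]
ynEynS ⇒ ynnynS   [E -> n]
ynnynS ⇒ ynnynyyn   [S -> y y n]

S ⇒ ES ⇒ yAnS ⇒ yAEynS ⇒ ynEynS ⇒ ynnynS ⇒ ynnynyyn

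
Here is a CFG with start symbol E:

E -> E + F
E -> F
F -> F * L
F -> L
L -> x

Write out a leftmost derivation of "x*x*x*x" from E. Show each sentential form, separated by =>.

E=>F=>F*L=>F*L*L=>F*L*L*L=>L*L*L*L=>x*L*L*L=>x*x*L*L=>x*x*x*L=>x*x*x*x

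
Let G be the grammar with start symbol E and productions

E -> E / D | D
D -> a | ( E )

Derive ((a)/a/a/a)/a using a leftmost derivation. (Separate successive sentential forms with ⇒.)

E⇒E/D⇒D/D⇒(E)/D⇒(E/D)/D⇒(E/D/D)/D⇒(E/D/D/D)/D⇒(D/D/D/D)/D⇒((E)/D/D/D)/D⇒((D)/D/D/D)/D⇒((a)/D/D/D)/D⇒((a)/a/D/D)/D⇒((a)/a/a/D)/D⇒((a)/a/a/a)/D⇒((a)/a/a/a)/a

E ⇒ E/D   [E -> E / D]
E/D ⇒ D/D   [E -> D]
D/D ⇒ (E)/D   [D -> ( E )]
(E)/D ⇒ (E/D)/D   [E -> E / D]
(E/D)/D ⇒ (E/D/D)/D   [E -> E / D]
(E/D/D)/D ⇒ (E/D/D/D)/D   [E -> E / D]
(E/D/D/D)/D ⇒ (D/D/D/D)/D   [E -> D]
(D/D/D/D)/D ⇒ ((E)/D/D/D)/D   [D -> ( E )]
((E)/D/D/D)/D ⇒ ((D)/D/D/D)/D   [E -> D]
((D)/D/D/D)/D ⇒ ((a)/D/D/D)/D   [D -> a]
((a)/D/D/D)/D ⇒ ((a)/a/D/D)/D   [D -> a]
((a)/a/D/D)/D ⇒ ((a)/a/a/D)/D   [D -> a]
((a)/a/a/D)/D ⇒ ((a)/a/a/a)/D   [D -> a]
((a)/a/a/a)/D ⇒ ((a)/a/a/a)/a   [D -> a]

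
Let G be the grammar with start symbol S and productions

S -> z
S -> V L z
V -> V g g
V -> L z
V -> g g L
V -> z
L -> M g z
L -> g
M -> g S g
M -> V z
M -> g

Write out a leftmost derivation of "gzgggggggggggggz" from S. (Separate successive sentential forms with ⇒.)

S ⇒ VLz ⇒ VggLz ⇒ VggggLz ⇒ VggggggLz ⇒ VggggggggLz ⇒ VggggggggggLz ⇒ VggggggggggggLz ⇒ LzggggggggggggLz ⇒ gzggggggggggggLz ⇒ gzgggggggggggggz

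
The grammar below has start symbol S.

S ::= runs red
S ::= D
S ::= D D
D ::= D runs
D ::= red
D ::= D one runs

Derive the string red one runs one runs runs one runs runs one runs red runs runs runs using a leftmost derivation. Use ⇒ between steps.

S ⇒ D D ⇒ D one runs D ⇒ D runs one runs D ⇒ D one runs runs one runs D ⇒ D runs one runs runs one runs D ⇒ D one runs runs one runs runs one runs D ⇒ D one runs one runs runs one runs runs one runs D ⇒ red one runs one runs runs one runs runs one runs D ⇒ red one runs one runs runs one runs runs one runs D runs ⇒ red one runs one runs runs one runs runs one runs D runs runs ⇒ red one runs one runs runs one runs runs one runs D runs runs runs ⇒ red one runs one runs runs one runs runs one runs red runs runs runs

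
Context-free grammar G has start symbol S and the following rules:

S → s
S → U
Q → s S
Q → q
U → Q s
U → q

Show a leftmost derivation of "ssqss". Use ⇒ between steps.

S ⇒ U ⇒ Qs ⇒ sSs ⇒ sUs ⇒ sQss ⇒ ssSss ⇒ ssUss ⇒ ssqss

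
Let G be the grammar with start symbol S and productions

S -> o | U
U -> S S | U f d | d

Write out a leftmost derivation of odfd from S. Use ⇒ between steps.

S ⇒ U ⇒ SS ⇒ oS ⇒ oU ⇒ oUfd ⇒ odfd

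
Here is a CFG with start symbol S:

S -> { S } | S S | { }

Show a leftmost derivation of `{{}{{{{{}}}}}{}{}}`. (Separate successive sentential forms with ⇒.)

S ⇒ {S}   [S -> { S }]
{S} ⇒ {SS}   [S -> S S]
{SS} ⇒ {SSS}   [S -> S S]
{SSS} ⇒ {{}SS}   [S -> { }]
{{}SS} ⇒ {{}SSS}   [S -> S S]
{{}SSS} ⇒ {{}{S}SS}   [S -> { S }]
{{}{S}SS} ⇒ {{}{{S}}SS}   [S -> { S }]
{{}{{S}}SS} ⇒ {{}{{{S}}}SS}   [S -> { S }]
{{}{{{S}}}SS} ⇒ {{}{{{{S}}}}SS}   [S -> { S }]
{{}{{{{S}}}}SS} ⇒ {{}{{{{{}}}}}SS}   [S -> { }]
{{}{{{{{}}}}}SS} ⇒ {{}{{{{{}}}}}{}S}   [S -> { }]
{{}{{{{{}}}}}{}S} ⇒ {{}{{{{{}}}}}{}{}}   [S -> { }]

S ⇒ {S} ⇒ {SS} ⇒ {SSS} ⇒ {{}SS} ⇒ {{}SSS} ⇒ {{}{S}SS} ⇒ {{}{{S}}SS} ⇒ {{}{{{S}}}SS} ⇒ {{}{{{{S}}}}SS} ⇒ {{}{{{{{}}}}}SS} ⇒ {{}{{{{{}}}}}{}S} ⇒ {{}{{{{{}}}}}{}{}}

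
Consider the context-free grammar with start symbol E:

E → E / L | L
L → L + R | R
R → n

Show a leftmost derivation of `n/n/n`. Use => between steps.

E => E/L   [E → E / L]
E/L => E/L/L   [E → E / L]
E/L/L => L/L/L   [E → L]
L/L/L => R/L/L   [L → R]
R/L/L => n/L/L   [R → n]
n/L/L => n/R/L   [L → R]
n/R/L => n/n/L   [R → n]
n/n/L => n/n/R   [L → R]
n/n/R => n/n/n   [R → n]

E=>E/L=>E/L/L=>L/L/L=>R/L/L=>n/L/L=>n/R/L=>n/n/L=>n/n/R=>n/n/n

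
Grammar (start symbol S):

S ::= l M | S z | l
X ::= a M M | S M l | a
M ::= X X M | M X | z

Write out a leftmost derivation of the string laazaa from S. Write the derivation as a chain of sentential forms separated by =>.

S => lM   [S ::= l M]
lM => lMX   [M ::= M X]
lMX => lMXX   [M ::= M X]
lMXX => lXXMXX   [M ::= X X M]
lXXMXX => laXMXX   [X ::= a]
laXMXX => laaMXX   [X ::= a]
laaMXX => laazXX   [M ::= z]
laazXX => laazaX   [X ::= a]
laazaX => laazaa   [X ::= a]

S=>lM=>lMX=>lMXX=>lXXMXX=>laXMXX=>laaMXX=>laazXX=>laazaX=>laazaa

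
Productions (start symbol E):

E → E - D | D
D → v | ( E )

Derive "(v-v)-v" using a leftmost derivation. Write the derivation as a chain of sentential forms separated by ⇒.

E ⇒ E-D ⇒ D-D ⇒ (E)-D ⇒ (E-D)-D ⇒ (D-D)-D ⇒ (v-D)-D ⇒ (v-v)-D ⇒ (v-v)-v

E ⇒ E-D   [E → E - D]
E-D ⇒ D-D   [E → D]
D-D ⇒ (E)-D   [D → ( E )]
(E)-D ⇒ (E-D)-D   [E → E - D]
(E-D)-D ⇒ (D-D)-D   [E → D]
(D-D)-D ⇒ (v-D)-D   [D → v]
(v-D)-D ⇒ (v-v)-D   [D → v]
(v-v)-D ⇒ (v-v)-v   [D → v]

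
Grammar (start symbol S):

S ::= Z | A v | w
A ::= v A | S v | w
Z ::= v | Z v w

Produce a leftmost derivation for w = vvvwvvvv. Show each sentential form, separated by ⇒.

S ⇒ Av ⇒ vAv ⇒ vSvv ⇒ vAvvv ⇒ vvAvvv ⇒ vvvAvvv ⇒ vvvSvvvv ⇒ vvvwvvvv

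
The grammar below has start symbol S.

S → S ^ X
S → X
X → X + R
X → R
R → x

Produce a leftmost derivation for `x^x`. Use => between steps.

S => S^X => X^X => R^X => x^X => x^R => x^x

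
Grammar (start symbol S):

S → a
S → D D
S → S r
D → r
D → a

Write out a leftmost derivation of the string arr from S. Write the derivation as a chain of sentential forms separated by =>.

S => Sr   [S → S r]
Sr => DDr   [S → D D]
DDr => aDr   [D → a]
aDr => arr   [D → r]

S=>Sr=>DDr=>aDr=>arr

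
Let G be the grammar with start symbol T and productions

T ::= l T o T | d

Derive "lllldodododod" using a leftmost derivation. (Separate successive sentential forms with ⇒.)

T ⇒ lToT ⇒ llToToT ⇒ lllToToToT ⇒ llllToToToToT ⇒ lllldoToToToT ⇒ lllldodoToToT ⇒ lllldododoToT ⇒ lllldodododoT ⇒ lllldodododod

T ⇒ lToT   [T ::= l T o T]
lToT ⇒ llToToT   [T ::= l T o T]
llToToT ⇒ lllToToToT   [T ::= l T o T]
lllToToToT ⇒ llllToToToToT   [T ::= l T o T]
llllToToToToT ⇒ lllldoToToToT   [T ::= d]
lllldoToToToT ⇒ lllldodoToToT   [T ::= d]
lllldodoToToT ⇒ lllldododoToT   [T ::= d]
lllldododoToT ⇒ lllldodododoT   [T ::= d]
lllldodododoT ⇒ lllldodododod   [T ::= d]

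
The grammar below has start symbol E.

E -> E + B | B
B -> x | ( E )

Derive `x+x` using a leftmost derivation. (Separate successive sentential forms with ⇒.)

E ⇒ E+B   [E -> E + B]
E+B ⇒ B+B   [E -> B]
B+B ⇒ x+B   [B -> x]
x+B ⇒ x+x   [B -> x]

E ⇒ E+B ⇒ B+B ⇒ x+B ⇒ x+x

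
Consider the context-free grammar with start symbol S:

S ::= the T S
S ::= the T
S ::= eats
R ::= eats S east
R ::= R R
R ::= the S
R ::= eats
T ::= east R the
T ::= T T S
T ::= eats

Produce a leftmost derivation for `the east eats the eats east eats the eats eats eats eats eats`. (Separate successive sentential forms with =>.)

S => the T S => the T T S S => the T T S T S S => the east R the T S T S S => the east R R the T S T S S => the east eats S east R the T S T S S => the east eats the T east R the T S T S S => the east eats the eats east R the T S T S S => the east eats the eats east eats the T S T S S => the east eats the eats east eats the eats S T S S => the east eats the eats east eats the eats eats T S S => the east eats the eats east eats the eats eats eats S S => the east eats the eats east eats the eats eats eats eats S => the east eats the eats east eats the eats eats eats eats eats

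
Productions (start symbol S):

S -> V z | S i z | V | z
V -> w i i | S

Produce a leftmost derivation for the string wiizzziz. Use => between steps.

S => Siz   [S -> S i z]
Siz => Vziz   [S -> V z]
Vziz => Sziz   [V -> S]
Sziz => Vzziz   [S -> V z]
Vzziz => Szziz   [V -> S]
Szziz => Vzzziz   [S -> V z]
Vzzziz => wiizzziz   [V -> w i i]

S=>Siz=>Vziz=>Sziz=>Vzziz=>Szziz=>Vzzziz=>wiizzziz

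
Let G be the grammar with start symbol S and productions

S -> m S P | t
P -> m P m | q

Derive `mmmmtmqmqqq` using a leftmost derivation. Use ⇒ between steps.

S ⇒ mSP ⇒ mmSPP ⇒ mmmSPPP ⇒ mmmmSPPPP ⇒ mmmmtPPPP ⇒ mmmmtmPmPPP ⇒ mmmmtmqmPPP ⇒ mmmmtmqmqPP ⇒ mmmmtmqmqqP ⇒ mmmmtmqmqqq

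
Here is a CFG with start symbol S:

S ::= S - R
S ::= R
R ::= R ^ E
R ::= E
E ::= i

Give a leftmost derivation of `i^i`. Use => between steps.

S => R   [S ::= R]
R => R^E   [R ::= R ^ E]
R^E => E^E   [R ::= E]
E^E => i^E   [E ::= i]
i^E => i^i   [E ::= i]

S=>R=>R^E=>E^E=>i^E=>i^i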